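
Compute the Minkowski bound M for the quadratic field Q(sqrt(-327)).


d = -327, d mod 4 = 1, so disc(K) = d = -327; |disc(K)| = 327
Imaginary quadratic field, so n = 2, s = r2 = 1, r1 = 0
M = (n!/n^n) * (4/pi)^s * sqrt(|disc(K)|) = (2!/2^2) * (4/pi)^1 * sqrt(327)
= 0.5 * 1.273240 * 18.083141
= 11.5121

11.5121


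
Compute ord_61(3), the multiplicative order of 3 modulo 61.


We want ord_61(3), the smallest k >= 1 with 3^k = 1 mod 61.
n = 61 = 61, phi(61) = 60; the order divides phi(n).
Divisors of 60: 1, 2, 3, 4, 5, 6, 10, 12, 15, 20, 30, 60
Repeated squaring mod 61: 3^1 = 3, 3^2 = 9, 3^4 = 20, 3^8 = 34, 3^16 = 58, 3^32 = 9
Test divisors in increasing order:
  k=1: 3^1 = 3 mod 61
  k=2: 3^2 = 9 mod 61
  k=3: 3^3 = 9 * 3 = 27 mod 61
  k=4: 3^4 = 20 mod 61
  k=5: 3^5 = 20 * 3 = 60 mod 61
  k=6: 3^6 = 20 * 9 = 58 mod 61
  k=10: 3^10 = 34 * 9 = 1 mod 61  <- first divisor giving 1
Order = 10

10


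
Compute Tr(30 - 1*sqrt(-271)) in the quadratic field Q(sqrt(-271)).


Tr(a + b*sqrt(d)) = (a + b*sqrt(d)) + (a - b*sqrt(d)) = 2a
= 2 * (30)
= 60

60


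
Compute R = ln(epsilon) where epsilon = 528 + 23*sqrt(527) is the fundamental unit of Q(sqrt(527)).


epsilon = 528 + 23*sqrt(527)
= 1055.9991
R = ln(1055.9991)
= 6.9622

6.9622


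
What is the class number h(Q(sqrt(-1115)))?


K = Q(sqrt(-1115)). d mod 4 = 1, so D = disc(K) = d = -1115
h(K) equals the number of primitive reduced positive-definite forms (a, b, c) = a*x^2 + b*x*y + c*y^2 with b^2 - 4ac = D,
where reduced means |b| <= a <= c, with b >= 0 whenever |b| = a or a = c, and primitive means gcd(a, b, c) = 1.
Reduced forces 3a^2 <= |D| = 1115, so 1 <= a <= 19; b must have the parity of D, and c = (b^2 - D)/(4a) must be an integer >= a.
Enumerate a = 1..19, b in [-a, a]:
  a=1: (1, 1, 279)  [1]
  a=2: none
  a=3: (3, -1, 93), (3, 1, 93)  [2]
  a=4: none
  a=5: (5, 5, 57)  [1]
  a=6..8: none
  a=9: (9, -1, 31), (9, 1, 31)  [2]
  a=10..12: none
  a=13: (13, -9, 23), (13, 9, 23)  [2]
  a=14: none
  a=15: (15, -5, 19), (15, 5, 19)  [2]
  a=16..19: none
Total reduced forms: 1 + 2 + 1 + 2 + 2 + 2 = 10
h = 10

10


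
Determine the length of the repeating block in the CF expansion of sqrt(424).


Run the CF algorithm for sqrt(424).
a_0 = floor(sqrt(424)) = 20; set m_0=0, q_0=1.
Recurrence: m' = q*a - m,  q' = (d - m'^2)/q,  a' = floor((a_0 + m')/q').
  step 1: m=20, q=24, a=1
  step 2: m=4, q=17, a=1
  step 3: m=13, q=15, a=2
  step 4: m=17, q=9, a=4
  step 5: m=19, q=7, a=5
  step 6: m=16, q=24, a=1
  step 7: m=8, q=15, a=1
  step 8: m=7, q=25, a=1
  step 9: m=18, q=4, a=9
  step 10: m=18, q=25, a=1
  step 11: m=7, q=15, a=1
  step 12: m=8, q=24, a=1
  step 13: m=16, q=7, a=5
  step 14: m=19, q=9, a=4
  step 15: m=17, q=15, a=2
  step 16: m=13, q=17, a=1
  step 17: m=4, q=24, a=1
  step 18: m=20, q=1, a=40
a_18 = 2*a_0 = 40, so the period closes here.
sqrt(424) = [20; 1, 1, 2, 4, 5, 1, 1, 1, 9, 1, 1, 1, 5, 4, 2, 1, 1, 40]
Period length = 18

18


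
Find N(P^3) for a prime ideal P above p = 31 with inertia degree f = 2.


N(P^a) = p^(a*f)
= 31^(3*2)
= 31^6
= 887503681

887503681


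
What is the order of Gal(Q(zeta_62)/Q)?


|Gal(Q(zeta_62)/Q)| = phi(62)
= 30

30


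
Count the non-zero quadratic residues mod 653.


For prime p, the number of non-zero quadratic residues is (p-1)/2.
= (653-1)/2
= 326

326


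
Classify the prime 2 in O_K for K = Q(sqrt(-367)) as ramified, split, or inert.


K = Q(sqrt(-367)). Since d mod 4 = 1, disc(K) = -367.
Check p | disc: -367 mod 2 = 1.
p=2 does not divide disc (d is 1 mod 4). 2 splits iff d = 1 mod 8.
d mod 8 = 1, so (d/2) = 1.
(d/p) = 1, so p splits: (p) = P*P' with e=1, f=1, g=2.
Therefore p is split.

split


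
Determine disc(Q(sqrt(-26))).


For K = Q(sqrt(d)) with d squarefree: disc(K) = d if d = 1 mod 4, and disc(K) = 4d if d = 2 or 3 mod 4.
Here d = -26, and d mod 4 = 2.
d = 2 mod 4, not 1 (O_K = Z[sqrt(d)]), so disc(K) = 4d = 4 * (-26) = -104

-104


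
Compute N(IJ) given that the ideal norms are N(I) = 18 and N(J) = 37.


N(IJ) = N(I) * N(J)
= 18 * 37
= 666

666


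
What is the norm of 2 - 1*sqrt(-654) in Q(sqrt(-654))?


N(a + b*sqrt(d)) = a^2 - d*b^2
= (2)^2 - (-654)*(-1)^2
= 4 + 654
= 658

658


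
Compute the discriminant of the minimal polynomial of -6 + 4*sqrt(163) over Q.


The element -6 + 4*sqrt(163) has minimal polynomial:
x^2 + 12*x - 2572
Discriminant = (12)^2 - 4*(-2572)
= 144 + 10288
= 10432

10432


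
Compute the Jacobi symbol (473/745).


Compute (473/745) via quadratic reciprocity:
  reciprocity: (473/745) -> +(745/473)
  reduce: (272/473)
  pull out 2: (2/473) = +1  (since 473 mod 8 = 1)
  pull out 2: (2/473) = +1  (since 473 mod 8 = 1)
  pull out 2: (2/473) = +1  (since 473 mod 8 = 1)
  pull out 2: (2/473) = +1  (since 473 mod 8 = 1)
  reciprocity: (17/473) -> +(473/17)
  reduce: (14/17)
  pull out 2: (2/17) = +1  (since 17 mod 8 = 1)
  reciprocity: (7/17) -> +(17/7)
  reduce: (3/7)
  reciprocity: (3/7) -> -(7/3)
  reduce: (1/3)
  (1/3) = 1
Product of signs = -1

-1


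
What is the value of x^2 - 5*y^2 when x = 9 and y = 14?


x^2 - d*y^2
= 9^2 - 5*14^2
= 81 - 980
= -899

-899


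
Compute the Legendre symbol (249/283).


p = 283 is prime, so compute (249/283) with the reciprocity algorithm (Jacobi-symbol steps: pull out 2s via (2/n), flip via reciprocity, reduce):
  reciprocity: (249/283) -> +(283/249)
  reduce: (34/249)
  pull out 2: (2/249) = +1  (since 249 mod 8 = 1)
  reciprocity: (17/249) -> +(249/17)
  reduce: (11/17)
  reciprocity: (11/17) -> +(17/11)
  reduce: (6/11)
  pull out 2: (2/11) = -1  (since 11 mod 8 = 3)
  reciprocity: (3/11) -> -(11/3)
  reduce: (2/3)
  pull out 2: (2/3) = -1  (since 3 mod 8 = 3)
  (1/3) = 1
Product of signs = -1
(249/283) = -1

-1


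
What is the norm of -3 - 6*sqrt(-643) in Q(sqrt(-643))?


N(a + b*sqrt(d)) = a^2 - d*b^2
= (-3)^2 - (-643)*(-6)^2
= 9 + 23148
= 23157

23157


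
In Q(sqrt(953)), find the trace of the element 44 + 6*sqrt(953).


Tr(a + b*sqrt(d)) = (a + b*sqrt(d)) + (a - b*sqrt(d)) = 2a
= 2 * (44)
= 88

88


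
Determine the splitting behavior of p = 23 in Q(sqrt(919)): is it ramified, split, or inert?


K = Q(sqrt(919)). Since d mod 4 = 3, disc(K) = 3676.
Check p | disc: 3676 mod 23 = 19.
p does not divide disc. Compute Legendre symbol (d/p):
22^((23-1)/2) mod 23 = -1
(d/p) = -1, so p is inert: (p) stays prime with e=1, f=2, g=1.
Therefore p is inert.

inert


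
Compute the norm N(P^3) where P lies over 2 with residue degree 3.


N(P^a) = p^(a*f)
= 2^(3*3)
= 2^9
= 512

512


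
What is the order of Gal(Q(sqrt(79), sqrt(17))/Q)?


The 2 square roots of distinct primes are multiplicatively independent over Q,
so [K:Q] = 2^2 and Gal(K/Q) is isomorphic to (Z/2Z)^2.
|Gal| = 2^2 = 4

4


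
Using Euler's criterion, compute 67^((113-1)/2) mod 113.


p = 113 is prime and the exponent is (p-1)/2 = 56, so by Euler's criterion 67^56 = (67/113) = +1 or -1 mod 113.
Compute by square-and-multiply:
  56 = 32 + 16 + 8 (binary 111000)
  Repeated squaring mod 113: 67^1 = 67, 67^2 = 82, 67^4 = 57, 67^8 = 85, 67^16 = 106, 67^32 = 49
  67^56 = 67^32 * 67^16 * 67^8 = 49 * 106 * 85 mod 113
    49 * 106 = 5194 = 109 mod 113
    109 * 85 = 9265 = 112 mod 113
  67^56 = 112 mod 113
Result 112 = p - 1 = -1 mod 113: 67 is a quadratic non-residue mod 113. As a residue in [0, p-1] the value is 112.
67^56 mod 113 = 112

112


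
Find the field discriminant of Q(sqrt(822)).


For K = Q(sqrt(d)) with d squarefree: disc(K) = d if d = 1 mod 4, and disc(K) = 4d if d = 2 or 3 mod 4.
Here d = 822, and d mod 4 = 2.
d = 2 mod 4, not 1 (O_K = Z[sqrt(d)]), so disc(K) = 4d = 4 * (822) = 3288

3288


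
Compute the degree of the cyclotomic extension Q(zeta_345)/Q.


The degree equals Euler's totient phi(345).
345 = 3 * 5 * 23
phi(345) = 176

176


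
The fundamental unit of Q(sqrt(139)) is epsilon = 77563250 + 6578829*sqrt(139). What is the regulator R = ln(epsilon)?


epsilon = 77563250 + 6578829*sqrt(139)
= 1.5513e+08
R = ln(1.5513e+08)
= 18.8598

18.8598


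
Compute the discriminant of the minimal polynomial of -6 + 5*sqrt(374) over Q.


The element -6 + 5*sqrt(374) has minimal polynomial:
x^2 + 12*x - 9314
Discriminant = (12)^2 - 4*(-9314)
= 144 + 37256
= 37400

37400


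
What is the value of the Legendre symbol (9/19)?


p = 19 is prime, so compute (9/19) with the reciprocity algorithm (Jacobi-symbol steps: pull out 2s via (2/n), flip via reciprocity, reduce):
  reciprocity: (9/19) -> +(19/9)
  reduce: (1/9)
  (1/9) = 1
Product of signs = 1
(9/19) = 1

1


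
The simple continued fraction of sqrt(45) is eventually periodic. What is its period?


Run the CF algorithm for sqrt(45).
a_0 = floor(sqrt(45)) = 6; set m_0=0, q_0=1.
Recurrence: m' = q*a - m,  q' = (d - m'^2)/q,  a' = floor((a_0 + m')/q').
  step 1: m=6, q=9, a=1
  step 2: m=3, q=4, a=2
  step 3: m=5, q=5, a=2
  step 4: m=5, q=4, a=2
  step 5: m=3, q=9, a=1
  step 6: m=6, q=1, a=12
a_6 = 2*a_0 = 12, so the period closes here.
sqrt(45) = [6; 1, 2, 2, 2, 1, 12]
Period length = 6

6


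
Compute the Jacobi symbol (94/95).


Compute (94/95) via quadratic reciprocity:
  pull out 2: (2/95) = +1  (since 95 mod 8 = 7)
  reciprocity: (47/95) -> -(95/47)
  reduce: (1/47)
  (1/47) = 1
Product of signs = -1

-1


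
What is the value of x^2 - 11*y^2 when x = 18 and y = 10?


x^2 - d*y^2
= 18^2 - 11*10^2
= 324 - 1100
= -776

-776


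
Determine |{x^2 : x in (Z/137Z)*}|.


For prime p, the number of non-zero quadratic residues is (p-1)/2.
= (137-1)/2
= 68

68


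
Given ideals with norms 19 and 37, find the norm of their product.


N(IJ) = N(I) * N(J)
= 19 * 37
= 703

703


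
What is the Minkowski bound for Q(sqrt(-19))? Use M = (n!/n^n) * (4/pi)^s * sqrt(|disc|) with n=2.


d = -19, d mod 4 = 1, so disc(K) = d = -19; |disc(K)| = 19
Imaginary quadratic field, so n = 2, s = r2 = 1, r1 = 0
M = (n!/n^n) * (4/pi)^s * sqrt(|disc(K)|) = (2!/2^2) * (4/pi)^1 * sqrt(19)
= 0.5 * 1.273240 * 4.358899
= 2.7750

2.7750


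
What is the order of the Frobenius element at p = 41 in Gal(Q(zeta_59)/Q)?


The Frobenius at p in Gal(Q(zeta_n)/Q) = (Z/nZ)* is the class of p, so its order is ord_59(41), the smallest k >= 1 with 41^k = 1 mod 59.
n = 59 = 59, phi(59) = 58; the order divides phi(n).
Divisors of 58: 1, 2, 29, 58
Repeated squaring mod 59: 41^1 = 41, 41^2 = 29, 41^4 = 15, 41^8 = 48, 41^16 = 3, 41^32 = 9
Test divisors in increasing order:
  k=1: 41^1 = 41 mod 59
  k=2: 41^2 = 29 mod 59
  k=29: 41^29 = 3 * 48 * 15 * 41 = 1 mod 59  <- first divisor giving 1
Order = 29

29


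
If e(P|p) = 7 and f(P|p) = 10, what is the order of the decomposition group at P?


|D_P| = e * f
= 7 * 10
= 70

70


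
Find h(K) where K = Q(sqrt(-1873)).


K = Q(sqrt(-1873)). d mod 4 = 3, so D = disc(K) = 4d = -7492
h(K) equals the number of primitive reduced positive-definite forms (a, b, c) = a*x^2 + b*x*y + c*y^2 with b^2 - 4ac = D,
where reduced means |b| <= a <= c, with b >= 0 whenever |b| = a or a = c, and primitive means gcd(a, b, c) = 1.
Reduced forces 3a^2 <= |D| = 7492, so 1 <= a <= 49; b must have the parity of D, and c = (b^2 - D)/(4a) must be an integer >= a.
Enumerate a = 1..49, b in [-a, a]:
  a=1: (1, 0, 1873)  [1]
  a=2: (2, 2, 937)  [1]
  a=3..12: none
  a=13: (13, -10, 146), (13, 10, 146)  [2]
  a=14..22: none
  a=23: (23, -12, 83), (23, 12, 83)  [2]
  a=24..25: none
  a=26: (26, -10, 73), (26, 10, 73)  [2]
  a=27..30: none
  a=31: (31, -14, 62), (31, 14, 62)  [2]
  a=32..45: none
  a=46: (46, -34, 47), (46, 34, 47)  [2]
  a=47..49: none
Total reduced forms: 1 + 1 + 2 + 2 + 2 + 2 + 2 = 12
h = 12

12


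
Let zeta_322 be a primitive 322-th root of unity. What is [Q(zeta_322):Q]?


The degree equals Euler's totient phi(322).
322 = 2 * 7 * 23
phi(322) = 132

132


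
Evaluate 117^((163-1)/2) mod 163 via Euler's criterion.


p = 163 is prime and the exponent is (p-1)/2 = 81, so by Euler's criterion 117^81 = (117/163) = +1 or -1 mod 163.
Compute by square-and-multiply:
  81 = 64 + 16 + 1 (binary 1010001)
  Repeated squaring mod 163: 117^1 = 117, 117^2 = 160, 117^4 = 9, 117^8 = 81, 117^16 = 41, 117^32 = 51, 117^64 = 156
  117^81 = 117^64 * 117^16 * 117^1 = 156 * 41 * 117 mod 163
    156 * 41 = 6396 = 39 mod 163
    39 * 117 = 4563 = 162 mod 163
  117^81 = 162 mod 163
Result 162 = p - 1 = -1 mod 163: 117 is a quadratic non-residue mod 163. As a residue in [0, p-1] the value is 162.
117^81 mod 163 = 162

162


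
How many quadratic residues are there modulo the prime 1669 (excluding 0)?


For prime p, the number of non-zero quadratic residues is (p-1)/2.
= (1669-1)/2
= 834

834


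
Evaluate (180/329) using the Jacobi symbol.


Compute (180/329) via quadratic reciprocity:
  pull out 2: (2/329) = +1  (since 329 mod 8 = 1)
  pull out 2: (2/329) = +1  (since 329 mod 8 = 1)
  reciprocity: (45/329) -> +(329/45)
  reduce: (14/45)
  pull out 2: (2/45) = -1  (since 45 mod 8 = 5)
  reciprocity: (7/45) -> +(45/7)
  reduce: (3/7)
  reciprocity: (3/7) -> -(7/3)
  reduce: (1/3)
  (1/3) = 1
Product of signs = 1

1


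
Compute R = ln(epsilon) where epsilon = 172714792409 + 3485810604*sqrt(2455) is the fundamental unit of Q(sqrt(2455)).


epsilon = 172714792409 + 3485810604*sqrt(2455)
= 3.4543e+11
R = ln(3.4543e+11)
= 26.5681

26.5681


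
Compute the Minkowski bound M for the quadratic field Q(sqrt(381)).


d = 381, d mod 4 = 1, so disc(K) = d = 381; |disc(K)| = 381
Real quadratic field, so n = 2, s = r2 = 0, r1 = 2
M = (n!/n^n) * (4/pi)^s * sqrt(|disc(K)|) = (2!/2^2) * (4/pi)^0 * sqrt(381)
= 0.5 * 1.000000 * 19.519221
= 9.7596

9.7596


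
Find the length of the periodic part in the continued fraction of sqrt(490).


Run the CF algorithm for sqrt(490).
a_0 = floor(sqrt(490)) = 22; set m_0=0, q_0=1.
Recurrence: m' = q*a - m,  q' = (d - m'^2)/q,  a' = floor((a_0 + m')/q').
  step 1: m=22, q=6, a=7
  step 2: m=20, q=15, a=2
  step 3: m=10, q=26, a=1
  step 4: m=16, q=9, a=4
  step 5: m=20, q=10, a=4
  step 6: m=20, q=9, a=4
  step 7: m=16, q=26, a=1
  step 8: m=10, q=15, a=2
  step 9: m=20, q=6, a=7
  step 10: m=22, q=1, a=44
a_10 = 2*a_0 = 44, so the period closes here.
sqrt(490) = [22; 7, 2, 1, 4, 4, 4, 1, 2, 7, 44]
Period length = 10

10


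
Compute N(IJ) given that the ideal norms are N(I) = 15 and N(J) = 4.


N(IJ) = N(I) * N(J)
= 15 * 4
= 60

60


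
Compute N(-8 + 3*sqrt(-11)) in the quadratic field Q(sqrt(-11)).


N(a + b*sqrt(d)) = a^2 - d*b^2
= (-8)^2 - (-11)*(3)^2
= 64 + 99
= 163

163


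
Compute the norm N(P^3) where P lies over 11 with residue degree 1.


N(P^a) = p^(a*f)
= 11^(3*1)
= 11^3
= 1331

1331


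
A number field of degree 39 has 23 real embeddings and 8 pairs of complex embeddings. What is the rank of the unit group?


By Dirichlet's unit theorem:
rank = r1 + r2 - 1
= 23 + 8 - 1
= 30

30


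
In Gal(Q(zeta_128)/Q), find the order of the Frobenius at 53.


The Frobenius at p in Gal(Q(zeta_n)/Q) = (Z/nZ)* is the class of p, so its order is ord_128(53), the smallest k >= 1 with 53^k = 1 mod 128.
n = 128 = 2^7, phi(128) = 64; the order divides phi(n).
Divisors of 64: 1, 2, 4, 8, 16, 32, 64
Repeated squaring mod 128: 53^1 = 53, 53^2 = 121, 53^4 = 49, 53^8 = 97, 53^16 = 65, 53^32 = 1, 53^64 = 1
Test divisors in increasing order:
  k=1: 53^1 = 53 mod 128
  k=2: 53^2 = 121 mod 128
  k=4: 53^4 = 49 mod 128
  k=8: 53^8 = 97 mod 128
  k=16: 53^16 = 65 mod 128
  k=32: 53^32 = 1 mod 128  <- first divisor giving 1
Order = 32

32


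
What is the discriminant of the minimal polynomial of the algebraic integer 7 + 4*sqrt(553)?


The element 7 + 4*sqrt(553) has minimal polynomial:
x^2 - 14*x - 8799
Discriminant = (-14)^2 - 4*(-8799)
= 196 + 35196
= 35392

35392


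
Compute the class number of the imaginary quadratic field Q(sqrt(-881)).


K = Q(sqrt(-881)). d mod 4 = 3, so D = disc(K) = 4d = -3524
h(K) equals the number of primitive reduced positive-definite forms (a, b, c) = a*x^2 + b*x*y + c*y^2 with b^2 - 4ac = D,
where reduced means |b| <= a <= c, with b >= 0 whenever |b| = a or a = c, and primitive means gcd(a, b, c) = 1.
Reduced forces 3a^2 <= |D| = 3524, so 1 <= a <= 34; b must have the parity of D, and c = (b^2 - D)/(4a) must be an integer >= a.
Enumerate a = 1..34, b in [-a, a]:
  a=1: (1, 0, 881)  [1]
  a=2: (2, 2, 441)  [1]
  a=3: (3, -2, 294), (3, 2, 294)  [2]
  a=4: none
  a=5: (5, -4, 177), (5, 4, 177)  [2]
  a=6: (6, -2, 147), (6, 2, 147)  [2]
  a=7: (7, -2, 126), (7, 2, 126)  [2]
  a=8: none
  a=9: (9, -2, 98), (9, 2, 98)  [2]
  a=10: (10, -6, 89), (10, 6, 89)  [2]
  a=11..12: none
  a=13: (13, -8, 69), (13, 8, 69)  [2]
  a=14: (14, -2, 63), (14, 2, 63)  [2]
  a=15: (15, -14, 62), (15, -4, 59), (15, 4, 59), (15, 14, 62)  [4]
  a=16..17: none
  a=18: (18, -2, 49), (18, 2, 49)  [2]
  a=19..20: none
  a=21: (21, -16, 45), (21, -2, 42), (21, 2, 42), (21, 16, 45)  [4]
  a=22: none
  a=23: (23, -8, 39), (23, 8, 39)  [2]
  a=24: none
  a=25: (25, -24, 41), (25, 24, 41)  [2]
  a=26: (26, -18, 37), (26, 18, 37)  [2]
  a=27: (27, -16, 35), (27, 16, 35)  [2]
  a=28..29: none
  a=30: (30, -26, 35), (30, -14, 31), (30, 14, 31), (30, 26, 35)  [4]
  a=31..34: none
Total reduced forms: 1 + 1 + 2 + 2 + 2 + 2 + 2 + 2 + 2 + 2 + 4 + 2 + 4 + 2 + 2 + 2 + 2 + 4 = 40
h = 40

40


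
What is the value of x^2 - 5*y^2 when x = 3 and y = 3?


x^2 - d*y^2
= 3^2 - 5*3^2
= 9 - 45
= -36

-36


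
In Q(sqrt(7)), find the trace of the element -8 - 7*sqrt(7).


Tr(a + b*sqrt(d)) = (a + b*sqrt(d)) + (a - b*sqrt(d)) = 2a
= 2 * (-8)
= -16

-16


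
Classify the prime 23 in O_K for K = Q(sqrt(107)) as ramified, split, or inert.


K = Q(sqrt(107)). Since d mod 4 = 3, disc(K) = 428.
Check p | disc: 428 mod 23 = 14.
p does not divide disc. Compute Legendre symbol (d/p):
15^((23-1)/2) mod 23 = -1
(d/p) = -1, so p is inert: (p) stays prime with e=1, f=2, g=1.
Therefore p is inert.

inert


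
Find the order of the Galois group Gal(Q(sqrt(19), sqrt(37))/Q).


The 2 square roots of distinct primes are multiplicatively independent over Q,
so [K:Q] = 2^2 and Gal(K/Q) is isomorphic to (Z/2Z)^2.
|Gal| = 2^2 = 4

4


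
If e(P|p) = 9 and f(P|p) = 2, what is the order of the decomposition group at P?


|D_P| = e * f
= 9 * 2
= 18

18


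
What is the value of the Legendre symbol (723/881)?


p = 881 is prime, so compute (723/881) with the reciprocity algorithm (Jacobi-symbol steps: pull out 2s via (2/n), flip via reciprocity, reduce):
  reciprocity: (723/881) -> +(881/723)
  reduce: (158/723)
  pull out 2: (2/723) = -1  (since 723 mod 8 = 3)
  reciprocity: (79/723) -> -(723/79)
  reduce: (12/79)
  pull out 2: (2/79) = +1  (since 79 mod 8 = 7)
  pull out 2: (2/79) = +1  (since 79 mod 8 = 7)
  reciprocity: (3/79) -> -(79/3)
  reduce: (1/3)
  (1/3) = 1
Product of signs = -1
(723/881) = -1

-1


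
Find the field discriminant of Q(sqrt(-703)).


For K = Q(sqrt(d)) with d squarefree: disc(K) = d if d = 1 mod 4, and disc(K) = 4d if d = 2 or 3 mod 4.
Here d = -703, and d mod 4 = 1.
d = 1 mod 4 (O_K = Z[(1+sqrt(d))/2]), so disc(K) = d = -703

-703


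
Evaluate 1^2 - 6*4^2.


x^2 - d*y^2
= 1^2 - 6*4^2
= 1 - 96
= -95

-95


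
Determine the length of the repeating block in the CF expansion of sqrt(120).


Run the CF algorithm for sqrt(120).
a_0 = floor(sqrt(120)) = 10; set m_0=0, q_0=1.
Recurrence: m' = q*a - m,  q' = (d - m'^2)/q,  a' = floor((a_0 + m')/q').
  step 1: m=10, q=20, a=1
  step 2: m=10, q=1, a=20
a_2 = 2*a_0 = 20, so the period closes here.
sqrt(120) = [10; 1, 20]
Period length = 2

2


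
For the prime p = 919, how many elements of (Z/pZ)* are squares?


For prime p, the number of non-zero quadratic residues is (p-1)/2.
= (919-1)/2
= 459

459


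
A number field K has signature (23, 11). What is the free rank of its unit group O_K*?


By Dirichlet's unit theorem:
rank = r1 + r2 - 1
= 23 + 11 - 1
= 33

33


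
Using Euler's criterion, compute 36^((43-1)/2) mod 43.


p = 43 is prime and the exponent is (p-1)/2 = 21, so by Euler's criterion 36^21 = (36/43) = +1 or -1 mod 43.
Compute by square-and-multiply:
  21 = 16 + 4 + 1 (binary 10101)
  Repeated squaring mod 43: 36^1 = 36, 36^2 = 6, 36^4 = 36, 36^8 = 6, 36^16 = 36
  36^21 = 36^16 * 36^4 * 36^1 = 36 * 36 * 36 mod 43
    36 * 36 = 1296 = 6 mod 43
    6 * 36 = 216 = 1 mod 43
  36^21 = 1 mod 43
Result 1: 36 is a quadratic residue mod 43.
36^21 mod 43 = 1

1


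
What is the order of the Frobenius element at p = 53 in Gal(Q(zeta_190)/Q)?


The Frobenius at p in Gal(Q(zeta_n)/Q) = (Z/nZ)* is the class of p, so its order is ord_190(53), the smallest k >= 1 with 53^k = 1 mod 190.
n = 190 = 2 * 5 * 19, phi(190) = 72; the order divides phi(n).
Divisors of 72: 1, 2, 3, 4, 6, 8, 9, 12, 18, 24, 36, 72
Repeated squaring mod 190: 53^1 = 53, 53^2 = 149, 53^4 = 161, 53^8 = 81, 53^16 = 101, 53^32 = 131, 53^64 = 61
Test divisors in increasing order:
  k=1: 53^1 = 53 mod 190
  k=2: 53^2 = 149 mod 190
  k=3: 53^3 = 149 * 53 = 107 mod 190
  k=4: 53^4 = 161 mod 190
  k=6: 53^6 = 161 * 149 = 49 mod 190
  k=8: 53^8 = 81 mod 190
  k=9: 53^9 = 81 * 53 = 113 mod 190
  k=12: 53^12 = 81 * 161 = 121 mod 190
  k=18: 53^18 = 101 * 149 = 39 mod 190
  k=24: 53^24 = 101 * 81 = 11 mod 190
  k=36: 53^36 = 131 * 161 = 1 mod 190  <- first divisor giving 1
Order = 36

36


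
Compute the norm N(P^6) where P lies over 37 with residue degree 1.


N(P^a) = p^(a*f)
= 37^(6*1)
= 37^6
= 2565726409

2565726409


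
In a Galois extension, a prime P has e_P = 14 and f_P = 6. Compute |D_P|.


|D_P| = e * f
= 14 * 6
= 84

84


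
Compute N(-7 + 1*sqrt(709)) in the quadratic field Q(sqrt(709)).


N(a + b*sqrt(d)) = a^2 - d*b^2
= (-7)^2 - (709)*(1)^2
= 49 - 709
= -660

-660


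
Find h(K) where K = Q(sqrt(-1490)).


K = Q(sqrt(-1490)). d mod 4 = 2, so D = disc(K) = 4d = -5960
h(K) equals the number of primitive reduced positive-definite forms (a, b, c) = a*x^2 + b*x*y + c*y^2 with b^2 - 4ac = D,
where reduced means |b| <= a <= c, with b >= 0 whenever |b| = a or a = c, and primitive means gcd(a, b, c) = 1.
Reduced forces 3a^2 <= |D| = 5960, so 1 <= a <= 44; b must have the parity of D, and c = (b^2 - D)/(4a) must be an integer >= a.
Enumerate a = 1..44, b in [-a, a]:
  a=1: (1, 0, 1490)  [1]
  a=2: (2, 0, 745)  [1]
  a=3: (3, -2, 497), (3, 2, 497)  [2]
  a=4: none
  a=5: (5, 0, 298)  [1]
  a=6: (6, -4, 249), (6, 4, 249)  [2]
  a=7: (7, -2, 213), (7, 2, 213)  [2]
  a=8: none
  a=9: (9, -4, 166), (9, 4, 166)  [2]
  a=10: (10, 0, 149)  [1]
  a=11..13: none
  a=14: (14, -12, 109), (14, 12, 109)  [2]
  a=15: (15, -10, 101), (15, 10, 101)  [2]
  a=16..17: none
  a=18: (18, -4, 83), (18, 4, 83)  [2]
  a=19: (19, -14, 81), (19, 14, 81)  [2]
  a=20: none
  a=21: (21, -16, 74), (21, -2, 71), (21, 2, 71), (21, 16, 74)  [4]
  a=22..26: none
  a=27: (27, -14, 57), (27, 14, 57)  [2]
  a=28..29: none
  a=30: (30, -20, 53), (30, 20, 53)  [2]
  a=31..34: none
  a=35: (35, -30, 49), (35, 30, 49)  [2]
  a=36: none
  a=37: (37, -16, 42), (37, 16, 42)  [2]
  a=38: (38, -24, 43), (38, 24, 43)  [2]
  a=39..41: none
  a=42: (42, -40, 45), (42, 40, 45)  [2]
  a=43..44: none
Total reduced forms: 1 + 1 + 2 + 1 + 2 + 2 + 2 + 1 + 2 + 2 + 2 + 2 + 4 + 2 + 2 + 2 + 2 + 2 + 2 = 36
h = 36

36


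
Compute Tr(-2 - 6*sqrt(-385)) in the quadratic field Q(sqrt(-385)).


Tr(a + b*sqrt(d)) = (a + b*sqrt(d)) + (a - b*sqrt(d)) = 2a
= 2 * (-2)
= -4

-4


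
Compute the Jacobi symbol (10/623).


Compute (10/623) via quadratic reciprocity:
  pull out 2: (2/623) = +1  (since 623 mod 8 = 7)
  reciprocity: (5/623) -> +(623/5)
  reduce: (3/5)
  reciprocity: (3/5) -> +(5/3)
  reduce: (2/3)
  pull out 2: (2/3) = -1  (since 3 mod 8 = 3)
  (1/3) = 1
Product of signs = -1

-1


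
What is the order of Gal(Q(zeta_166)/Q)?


|Gal(Q(zeta_166)/Q)| = phi(166)
= 82

82


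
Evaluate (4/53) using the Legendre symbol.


p = 53 is prime, so compute (4/53) with the reciprocity algorithm (Jacobi-symbol steps: pull out 2s via (2/n), flip via reciprocity, reduce):
  pull out 2: (2/53) = -1  (since 53 mod 8 = 5)
  pull out 2: (2/53) = -1  (since 53 mod 8 = 5)
  (1/53) = 1
Product of signs = 1
(4/53) = 1

1


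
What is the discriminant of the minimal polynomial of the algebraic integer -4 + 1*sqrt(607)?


The element -4 + 1*sqrt(607) has minimal polynomial:
x^2 + 8*x - 591
Discriminant = (8)^2 - 4*(-591)
= 64 + 2364
= 2428

2428


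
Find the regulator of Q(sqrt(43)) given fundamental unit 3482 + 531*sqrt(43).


epsilon = 3482 + 531*sqrt(43)
= 6963.9999
R = ln(6963.9999)
= 8.8485

8.8485


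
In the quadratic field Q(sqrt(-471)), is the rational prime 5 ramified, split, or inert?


K = Q(sqrt(-471)). Since d mod 4 = 1, disc(K) = -471.
Check p | disc: -471 mod 5 = 4.
p does not divide disc. Compute Legendre symbol (d/p):
4^((5-1)/2) mod 5 = 1
(d/p) = 1, so p splits: (p) = P*P' with e=1, f=1, g=2.
Therefore p is split.

split


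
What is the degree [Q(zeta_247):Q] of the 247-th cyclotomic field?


The degree equals Euler's totient phi(247).
247 = 13 * 19
phi(247) = 216

216


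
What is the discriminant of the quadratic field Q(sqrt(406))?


For K = Q(sqrt(d)) with d squarefree: disc(K) = d if d = 1 mod 4, and disc(K) = 4d if d = 2 or 3 mod 4.
Here d = 406, and d mod 4 = 2.
d = 2 mod 4, not 1 (O_K = Z[sqrt(d)]), so disc(K) = 4d = 4 * (406) = 1624

1624


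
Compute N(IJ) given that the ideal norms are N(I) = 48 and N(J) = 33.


N(IJ) = N(I) * N(J)
= 48 * 33
= 1584

1584


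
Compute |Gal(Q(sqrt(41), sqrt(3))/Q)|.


The 2 square roots of distinct primes are multiplicatively independent over Q,
so [K:Q] = 2^2 and Gal(K/Q) is isomorphic to (Z/2Z)^2.
|Gal| = 2^2 = 4

4


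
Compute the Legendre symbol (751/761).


p = 761 is prime, so compute (751/761) with the reciprocity algorithm (Jacobi-symbol steps: pull out 2s via (2/n), flip via reciprocity, reduce):
  reciprocity: (751/761) -> +(761/751)
  reduce: (10/751)
  pull out 2: (2/751) = +1  (since 751 mod 8 = 7)
  reciprocity: (5/751) -> +(751/5)
  reduce: (1/5)
  (1/5) = 1
Product of signs = 1
(751/761) = 1

1


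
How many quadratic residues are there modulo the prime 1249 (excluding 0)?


For prime p, the number of non-zero quadratic residues is (p-1)/2.
= (1249-1)/2
= 624

624


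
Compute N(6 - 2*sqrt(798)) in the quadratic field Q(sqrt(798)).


N(a + b*sqrt(d)) = a^2 - d*b^2
= (6)^2 - (798)*(-2)^2
= 36 - 3192
= -3156

-3156


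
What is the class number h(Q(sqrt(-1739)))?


K = Q(sqrt(-1739)). d mod 4 = 1, so D = disc(K) = d = -1739
h(K) equals the number of primitive reduced positive-definite forms (a, b, c) = a*x^2 + b*x*y + c*y^2 with b^2 - 4ac = D,
where reduced means |b| <= a <= c, with b >= 0 whenever |b| = a or a = c, and primitive means gcd(a, b, c) = 1.
Reduced forces 3a^2 <= |D| = 1739, so 1 <= a <= 24; b must have the parity of D, and c = (b^2 - D)/(4a) must be an integer >= a.
Enumerate a = 1..24, b in [-a, a]:
  a=1: (1, 1, 435)  [1]
  a=2: none
  a=3: (3, -1, 145), (3, 1, 145)  [2]
  a=4: none
  a=5: (5, -1, 87), (5, 1, 87)  [2]
  a=6: none
  a=7: (7, -5, 63), (7, 5, 63)  [2]
  a=8: none
  a=9: (9, -5, 49), (9, 5, 49)  [2]
  a=10..12: none
  a=13: (13, -9, 35), (13, 9, 35)  [2]
  a=14: none
  a=15: (15, -11, 31), (15, -1, 29), (15, 1, 29), (15, 11, 31)  [4]
  a=16..18: none
  a=19: (19, -3, 23), (19, 3, 23)  [2]
  a=20: none
  a=21: (21, -19, 25), (21, 5, 21), (21, 19, 25)  [3]
  a=22..24: none
Total reduced forms: 1 + 2 + 2 + 2 + 2 + 2 + 4 + 2 + 3 = 20
h = 20

20


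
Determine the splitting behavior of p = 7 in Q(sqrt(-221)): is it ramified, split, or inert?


K = Q(sqrt(-221)). Since d mod 4 = 3, disc(K) = -884.
Check p | disc: -884 mod 7 = 5.
p does not divide disc. Compute Legendre symbol (d/p):
3^((7-1)/2) mod 7 = -1
(d/p) = -1, so p is inert: (p) stays prime with e=1, f=2, g=1.
Therefore p is inert.

inert


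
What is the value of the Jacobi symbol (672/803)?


Compute (672/803) via quadratic reciprocity:
  pull out 2: (2/803) = -1  (since 803 mod 8 = 3)
  pull out 2: (2/803) = -1  (since 803 mod 8 = 3)
  pull out 2: (2/803) = -1  (since 803 mod 8 = 3)
  pull out 2: (2/803) = -1  (since 803 mod 8 = 3)
  pull out 2: (2/803) = -1  (since 803 mod 8 = 3)
  reciprocity: (21/803) -> +(803/21)
  reduce: (5/21)
  reciprocity: (5/21) -> +(21/5)
  reduce: (1/5)
  (1/5) = 1
Product of signs = -1

-1


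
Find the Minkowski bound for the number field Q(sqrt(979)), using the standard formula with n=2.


d = 979, d mod 4 = 3, so disc(K) = 4d = 3916; |disc(K)| = 3916
Real quadratic field, so n = 2, s = r2 = 0, r1 = 2
M = (n!/n^n) * (4/pi)^s * sqrt(|disc(K)|) = (2!/2^2) * (4/pi)^0 * sqrt(3916)
= 0.5 * 1.000000 * 62.577951
= 31.2890

31.2890


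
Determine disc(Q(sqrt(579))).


For K = Q(sqrt(d)) with d squarefree: disc(K) = d if d = 1 mod 4, and disc(K) = 4d if d = 2 or 3 mod 4.
Here d = 579, and d mod 4 = 3.
d = 3 mod 4, not 1 (O_K = Z[sqrt(d)]), so disc(K) = 4d = 4 * (579) = 2316

2316


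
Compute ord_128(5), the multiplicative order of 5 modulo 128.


We want ord_128(5), the smallest k >= 1 with 5^k = 1 mod 128.
n = 128 = 2^7, phi(128) = 64; the order divides phi(n).
Divisors of 64: 1, 2, 4, 8, 16, 32, 64
Repeated squaring mod 128: 5^1 = 5, 5^2 = 25, 5^4 = 113, 5^8 = 97, 5^16 = 65, 5^32 = 1, 5^64 = 1
Test divisors in increasing order:
  k=1: 5^1 = 5 mod 128
  k=2: 5^2 = 25 mod 128
  k=4: 5^4 = 113 mod 128
  k=8: 5^8 = 97 mod 128
  k=16: 5^16 = 65 mod 128
  k=32: 5^32 = 1 mod 128  <- first divisor giving 1
Order = 32

32


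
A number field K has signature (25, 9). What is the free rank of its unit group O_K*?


By Dirichlet's unit theorem:
rank = r1 + r2 - 1
= 25 + 9 - 1
= 33

33


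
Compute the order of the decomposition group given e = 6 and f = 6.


|D_P| = e * f
= 6 * 6
= 36

36


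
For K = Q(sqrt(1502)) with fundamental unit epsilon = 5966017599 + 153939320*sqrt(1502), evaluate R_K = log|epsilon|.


epsilon = 5966017599 + 153939320*sqrt(1502)
= 1.1932e+10
R = ln(1.1932e+10)
= 23.2025

23.2025


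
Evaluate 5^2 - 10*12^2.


x^2 - d*y^2
= 5^2 - 10*12^2
= 25 - 1440
= -1415

-1415


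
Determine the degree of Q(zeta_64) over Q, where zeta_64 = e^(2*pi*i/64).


The degree equals Euler's totient phi(64).
64 = 2^6
phi(64) = 32

32


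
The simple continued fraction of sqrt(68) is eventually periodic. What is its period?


Run the CF algorithm for sqrt(68).
a_0 = floor(sqrt(68)) = 8; set m_0=0, q_0=1.
Recurrence: m' = q*a - m,  q' = (d - m'^2)/q,  a' = floor((a_0 + m')/q').
  step 1: m=8, q=4, a=4
  step 2: m=8, q=1, a=16
a_2 = 2*a_0 = 16, so the period closes here.
sqrt(68) = [8; 4, 16]
Period length = 2

2


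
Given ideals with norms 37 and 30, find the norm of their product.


N(IJ) = N(I) * N(J)
= 37 * 30
= 1110

1110


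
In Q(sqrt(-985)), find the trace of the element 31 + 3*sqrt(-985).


Tr(a + b*sqrt(d)) = (a + b*sqrt(d)) + (a - b*sqrt(d)) = 2a
= 2 * (31)
= 62

62


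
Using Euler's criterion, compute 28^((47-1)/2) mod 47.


p = 47 is prime and the exponent is (p-1)/2 = 23, so by Euler's criterion 28^23 = (28/47) = +1 or -1 mod 47.
Compute by square-and-multiply:
  23 = 16 + 4 + 2 + 1 (binary 10111)
  Repeated squaring mod 47: 28^1 = 28, 28^2 = 32, 28^4 = 37, 28^8 = 6, 28^16 = 36
  28^23 = 28^16 * 28^4 * 28^2 * 28^1 = 36 * 37 * 32 * 28 mod 47
    36 * 37 = 1332 = 16 mod 47
    16 * 32 = 512 = 42 mod 47
    42 * 28 = 1176 = 1 mod 47
  28^23 = 1 mod 47
Result 1: 28 is a quadratic residue mod 47.
28^23 mod 47 = 1

1


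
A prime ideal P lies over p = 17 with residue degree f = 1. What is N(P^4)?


N(P^a) = p^(a*f)
= 17^(4*1)
= 17^4
= 83521

83521


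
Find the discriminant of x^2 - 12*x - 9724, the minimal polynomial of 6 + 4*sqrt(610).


The element 6 + 4*sqrt(610) has minimal polynomial:
x^2 - 12*x - 9724
Discriminant = (-12)^2 - 4*(-9724)
= 144 + 38896
= 39040

39040


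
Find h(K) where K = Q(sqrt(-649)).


K = Q(sqrt(-649)). d mod 4 = 3, so D = disc(K) = 4d = -2596
h(K) equals the number of primitive reduced positive-definite forms (a, b, c) = a*x^2 + b*x*y + c*y^2 with b^2 - 4ac = D,
where reduced means |b| <= a <= c, with b >= 0 whenever |b| = a or a = c, and primitive means gcd(a, b, c) = 1.
Reduced forces 3a^2 <= |D| = 2596, so 1 <= a <= 29; b must have the parity of D, and c = (b^2 - D)/(4a) must be an integer >= a.
Enumerate a = 1..29, b in [-a, a]:
  a=1: (1, 0, 649)  [1]
  a=2: (2, 2, 325)  [1]
  a=3..4: none
  a=5: (5, -2, 130), (5, 2, 130)  [2]
  a=6: none
  a=7: (7, -6, 94), (7, 6, 94)  [2]
  a=8..9: none
  a=10: (10, -2, 65), (10, 2, 65)  [2]
  a=11: (11, 0, 59)  [1]
  a=12: none
  a=13: (13, -2, 50), (13, 2, 50)  [2]
  a=14: (14, -6, 47), (14, 6, 47)  [2]
  a=15..18: none
  a=19: (19, -8, 35), (19, 8, 35)  [2]
  a=20..21: none
  a=22: (22, 22, 35)  [1]
  a=23: (23, -16, 31), (23, 16, 31)  [2]
  a=24: none
  a=25: (25, -2, 26), (25, 2, 26)  [2]
  a=26..29: none
Total reduced forms: 1 + 1 + 2 + 2 + 2 + 1 + 2 + 2 + 2 + 1 + 2 + 2 = 20
h = 20

20


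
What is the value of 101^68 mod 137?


p = 137 is prime and the exponent is (p-1)/2 = 68, so by Euler's criterion 101^68 = (101/137) = +1 or -1 mod 137.
Compute by square-and-multiply:
  68 = 64 + 4 (binary 1000100)
  Repeated squaring mod 137: 101^1 = 101, 101^2 = 63, 101^4 = 133, 101^8 = 16, 101^16 = 119, 101^32 = 50, 101^64 = 34
  101^68 = 101^64 * 101^4 = 34 * 133 mod 137
    34 * 133 = 4522 = 1 mod 137
  101^68 = 1 mod 137
Result 1: 101 is a quadratic residue mod 137.
101^68 mod 137 = 1

1


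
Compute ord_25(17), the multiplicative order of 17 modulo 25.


We want ord_25(17), the smallest k >= 1 with 17^k = 1 mod 25.
n = 25 = 5^2, phi(25) = 20; the order divides phi(n).
Divisors of 20: 1, 2, 4, 5, 10, 20
Repeated squaring mod 25: 17^1 = 17, 17^2 = 14, 17^4 = 21, 17^8 = 16, 17^16 = 6
Test divisors in increasing order:
  k=1: 17^1 = 17 mod 25
  k=2: 17^2 = 14 mod 25
  k=4: 17^4 = 21 mod 25
  k=5: 17^5 = 21 * 17 = 7 mod 25
  k=10: 17^10 = 16 * 14 = 24 mod 25
  k=20: 17^20 = 6 * 21 = 1 mod 25  <- first divisor giving 1
Order = 20

20


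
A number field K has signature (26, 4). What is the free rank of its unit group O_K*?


By Dirichlet's unit theorem:
rank = r1 + r2 - 1
= 26 + 4 - 1
= 29

29


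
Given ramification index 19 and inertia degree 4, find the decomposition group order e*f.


|D_P| = e * f
= 19 * 4
= 76

76


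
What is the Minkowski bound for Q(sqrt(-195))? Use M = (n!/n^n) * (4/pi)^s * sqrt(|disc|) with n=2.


d = -195, d mod 4 = 1, so disc(K) = d = -195; |disc(K)| = 195
Imaginary quadratic field, so n = 2, s = r2 = 1, r1 = 0
M = (n!/n^n) * (4/pi)^s * sqrt(|disc(K)|) = (2!/2^2) * (4/pi)^1 * sqrt(195)
= 0.5 * 1.273240 * 13.964240
= 8.8899

8.8899


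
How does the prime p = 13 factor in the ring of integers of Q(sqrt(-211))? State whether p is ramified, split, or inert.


K = Q(sqrt(-211)). Since d mod 4 = 1, disc(K) = -211.
Check p | disc: -211 mod 13 = 10.
p does not divide disc. Compute Legendre symbol (d/p):
10^((13-1)/2) mod 13 = 1
(d/p) = 1, so p splits: (p) = P*P' with e=1, f=1, g=2.
Therefore p is split.

split


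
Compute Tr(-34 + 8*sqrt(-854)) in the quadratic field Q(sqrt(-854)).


Tr(a + b*sqrt(d)) = (a + b*sqrt(d)) + (a - b*sqrt(d)) = 2a
= 2 * (-34)
= -68

-68


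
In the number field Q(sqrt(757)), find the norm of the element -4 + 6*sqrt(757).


N(a + b*sqrt(d)) = a^2 - d*b^2
= (-4)^2 - (757)*(6)^2
= 16 - 27252
= -27236

-27236


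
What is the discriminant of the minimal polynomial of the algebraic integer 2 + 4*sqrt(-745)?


The element 2 + 4*sqrt(-745) has minimal polynomial:
x^2 - 4*x + 11924
Discriminant = (-4)^2 - 4*(11924)
= 16 - 47696
= -47680

-47680


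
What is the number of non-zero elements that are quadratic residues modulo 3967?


For prime p, the number of non-zero quadratic residues is (p-1)/2.
= (3967-1)/2
= 1983

1983


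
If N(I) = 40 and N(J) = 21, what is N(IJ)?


N(IJ) = N(I) * N(J)
= 40 * 21
= 840

840


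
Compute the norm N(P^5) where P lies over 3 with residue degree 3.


N(P^a) = p^(a*f)
= 3^(5*3)
= 3^15
= 14348907

14348907


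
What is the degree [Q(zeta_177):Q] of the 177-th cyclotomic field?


The degree equals Euler's totient phi(177).
177 = 3 * 59
phi(177) = 116

116


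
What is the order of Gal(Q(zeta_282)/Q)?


|Gal(Q(zeta_282)/Q)| = phi(282)
= 92

92


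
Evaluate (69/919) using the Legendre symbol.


p = 919 is prime, so compute (69/919) with the reciprocity algorithm (Jacobi-symbol steps: pull out 2s via (2/n), flip via reciprocity, reduce):
  reciprocity: (69/919) -> +(919/69)
  reduce: (22/69)
  pull out 2: (2/69) = -1  (since 69 mod 8 = 5)
  reciprocity: (11/69) -> +(69/11)
  reduce: (3/11)
  reciprocity: (3/11) -> -(11/3)
  reduce: (2/3)
  pull out 2: (2/3) = -1  (since 3 mod 8 = 3)
  (1/3) = 1
Product of signs = -1
(69/919) = -1

-1


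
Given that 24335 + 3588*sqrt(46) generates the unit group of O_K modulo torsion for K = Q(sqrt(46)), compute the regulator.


epsilon = 24335 + 3588*sqrt(46)
= 48670.0000
R = ln(48670.0000)
= 10.7928

10.7928


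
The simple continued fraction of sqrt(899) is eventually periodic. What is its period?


Run the CF algorithm for sqrt(899).
a_0 = floor(sqrt(899)) = 29; set m_0=0, q_0=1.
Recurrence: m' = q*a - m,  q' = (d - m'^2)/q,  a' = floor((a_0 + m')/q').
  step 1: m=29, q=58, a=1
  step 2: m=29, q=1, a=58
a_2 = 2*a_0 = 58, so the period closes here.
sqrt(899) = [29; 1, 58]
Period length = 2

2


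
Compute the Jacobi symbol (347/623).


Compute (347/623) via quadratic reciprocity:
  reciprocity: (347/623) -> -(623/347)
  reduce: (276/347)
  pull out 2: (2/347) = -1  (since 347 mod 8 = 3)
  pull out 2: (2/347) = -1  (since 347 mod 8 = 3)
  reciprocity: (69/347) -> +(347/69)
  reduce: (2/69)
  pull out 2: (2/69) = -1  (since 69 mod 8 = 5)
  (1/69) = 1
Product of signs = 1

1


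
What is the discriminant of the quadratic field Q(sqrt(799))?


For K = Q(sqrt(d)) with d squarefree: disc(K) = d if d = 1 mod 4, and disc(K) = 4d if d = 2 or 3 mod 4.
Here d = 799, and d mod 4 = 3.
d = 3 mod 4, not 1 (O_K = Z[sqrt(d)]), so disc(K) = 4d = 4 * (799) = 3196

3196


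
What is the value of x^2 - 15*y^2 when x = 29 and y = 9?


x^2 - d*y^2
= 29^2 - 15*9^2
= 841 - 1215
= -374

-374


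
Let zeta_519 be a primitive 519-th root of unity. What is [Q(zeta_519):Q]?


The degree equals Euler's totient phi(519).
519 = 3 * 173
phi(519) = 344

344


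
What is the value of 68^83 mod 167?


p = 167 is prime and the exponent is (p-1)/2 = 83, so by Euler's criterion 68^83 = (68/167) = +1 or -1 mod 167.
Compute by square-and-multiply:
  83 = 64 + 16 + 2 + 1 (binary 1010011)
  Repeated squaring mod 167: 68^1 = 68, 68^2 = 115, 68^4 = 32, 68^8 = 22, 68^16 = 150, 68^32 = 122, 68^64 = 21
  68^83 = 68^64 * 68^16 * 68^2 * 68^1 = 21 * 150 * 115 * 68 mod 167
    21 * 150 = 3150 = 144 mod 167
    144 * 115 = 16560 = 27 mod 167
    27 * 68 = 1836 = 166 mod 167
  68^83 = 166 mod 167
Result 166 = p - 1 = -1 mod 167: 68 is a quadratic non-residue mod 167. As a residue in [0, p-1] the value is 166.
68^83 mod 167 = 166

166


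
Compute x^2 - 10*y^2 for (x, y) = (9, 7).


x^2 - d*y^2
= 9^2 - 10*7^2
= 81 - 490
= -409

-409


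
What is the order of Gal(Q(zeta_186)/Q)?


|Gal(Q(zeta_186)/Q)| = phi(186)
= 60

60


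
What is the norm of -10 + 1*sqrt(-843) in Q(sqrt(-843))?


N(a + b*sqrt(d)) = a^2 - d*b^2
= (-10)^2 - (-843)*(1)^2
= 100 + 843
= 943

943


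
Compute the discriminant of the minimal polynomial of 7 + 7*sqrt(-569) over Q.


The element 7 + 7*sqrt(-569) has minimal polynomial:
x^2 - 14*x + 27930
Discriminant = (-14)^2 - 4*(27930)
= 196 - 111720
= -111524

-111524


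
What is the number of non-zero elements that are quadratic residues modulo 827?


For prime p, the number of non-zero quadratic residues is (p-1)/2.
= (827-1)/2
= 413

413


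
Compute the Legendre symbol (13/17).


p = 17 is prime, so compute (13/17) with the reciprocity algorithm (Jacobi-symbol steps: pull out 2s via (2/n), flip via reciprocity, reduce):
  reciprocity: (13/17) -> +(17/13)
  reduce: (4/13)
  pull out 2: (2/13) = -1  (since 13 mod 8 = 5)
  pull out 2: (2/13) = -1  (since 13 mod 8 = 5)
  (1/13) = 1
Product of signs = 1
(13/17) = 1

1
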